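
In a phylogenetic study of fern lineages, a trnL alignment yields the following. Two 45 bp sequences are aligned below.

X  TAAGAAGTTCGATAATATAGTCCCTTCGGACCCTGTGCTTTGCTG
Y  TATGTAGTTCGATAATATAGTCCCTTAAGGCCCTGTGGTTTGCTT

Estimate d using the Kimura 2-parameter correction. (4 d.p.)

0.1744

Of 45 sites, 2 differences are transitions and 5 are transversions, so P = 2/45 ≈ 0.044444 and Q = 5/45 ≈ 0.111111.
Under the Kimura two-parameter model, d = −½ ln(1 − 2P − Q) − ¼ ln(1 − 2Q).
1 − 2P − Q = 0.800001, giving −½ ln(0.800001) = 0.111571.
1 − 2Q = 0.777778, giving −¼ ln(0.777778) = 0.062829.
d = 0.111571 + 0.062829 = 0.174400.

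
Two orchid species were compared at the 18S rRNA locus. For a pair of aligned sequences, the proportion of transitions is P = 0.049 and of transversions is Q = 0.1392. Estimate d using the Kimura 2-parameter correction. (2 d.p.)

0.22

Under the Kimura two-parameter model, d = −½ ln(1 − 2P − Q) − ¼ ln(1 − 2Q).
1 − 2P − Q = 0.7628, giving −½ ln(0.7628) = 0.135380.
1 − 2Q = 0.7216, giving −¼ ln(0.7216) = 0.081571.
d = 0.135380 + 0.081571 = 0.216951.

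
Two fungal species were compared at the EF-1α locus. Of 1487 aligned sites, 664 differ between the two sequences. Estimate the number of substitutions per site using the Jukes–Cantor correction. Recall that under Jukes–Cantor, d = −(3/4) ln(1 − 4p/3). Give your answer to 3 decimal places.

0.679

p = 664/1487 ≈ 0.446537.
d = −(3/4) ln(1 − 4p/3) = −0.75 ln(1 − 0.595383) = −0.75 ln(0.404617)
  = −0.75 × (-0.904814) = 0.678611 substitutions/site.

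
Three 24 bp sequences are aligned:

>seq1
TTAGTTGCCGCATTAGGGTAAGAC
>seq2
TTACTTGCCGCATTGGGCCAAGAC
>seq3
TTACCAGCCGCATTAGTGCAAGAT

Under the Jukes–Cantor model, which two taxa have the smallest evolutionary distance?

seq1–seq2: 4/24 differ, p = 0.167, d = 0.188.
seq1–seq3: 6/24 differ, p = 0.250, d = 0.304.
seq2–seq3: 6/24 differ, p = 0.250, d = 0.304.
The smallest distance is between seq1 and seq2.

seq1 and seq2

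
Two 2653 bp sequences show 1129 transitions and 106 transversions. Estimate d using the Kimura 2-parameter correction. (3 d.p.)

P = 1129/2653 ≈ 0.425556 and Q = 106/2653 ≈ 0.039955.
Under the Kimura two-parameter model, d = −½ ln(1 − 2P − Q) − ¼ ln(1 − 2Q).
1 − 2P − Q = 0.108933, giving −½ ln(0.108933) = 1.108511.
1 − 2Q = 0.92009, giving −¼ ln(0.92009) = 0.020821.
d = 1.108511 + 0.020821 = 1.129332.

1.129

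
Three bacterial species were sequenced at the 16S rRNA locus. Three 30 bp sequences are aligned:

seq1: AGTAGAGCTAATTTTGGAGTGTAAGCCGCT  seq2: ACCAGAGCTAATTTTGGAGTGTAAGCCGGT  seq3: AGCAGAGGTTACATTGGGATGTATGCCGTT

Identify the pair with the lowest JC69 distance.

seq1–seq2: 3/30 differ, p = 0.100, d = 0.107.
seq1–seq3: 9/30 differ, p = 0.300, d = 0.383.
seq2–seq3: 9/30 differ, p = 0.300, d = 0.383.
The smallest distance is between seq1 and seq2.

seq1 and seq2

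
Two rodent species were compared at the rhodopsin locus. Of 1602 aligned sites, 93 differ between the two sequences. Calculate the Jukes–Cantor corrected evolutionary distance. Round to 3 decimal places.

p = 93/1602 ≈ 0.058052.
d = −(3/4) ln(1 − 4p/3) = −0.75 ln(1 − 0.077403) = −0.75 ln(0.922597)
  = −0.75 × (-0.080563) = 0.060422 substitutions/site.

0.060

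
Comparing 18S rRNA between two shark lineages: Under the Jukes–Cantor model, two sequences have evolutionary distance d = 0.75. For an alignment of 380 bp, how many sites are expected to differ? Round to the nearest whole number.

Invert JC69: p = (3/4)(1 − e^(−4d/3)) = 0.75 × (1 − e^(-1)) = 0.75 × (1 − 0.367879) = 0.474091.
Expected differing sites = pL ≈ 0.474091 × 380 = 180.15458 ≈ 180.

180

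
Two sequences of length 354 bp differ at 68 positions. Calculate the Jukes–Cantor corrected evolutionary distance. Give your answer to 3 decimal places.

p = 68/354 ≈ 0.19209.
d = −(3/4) ln(1 − 4p/3) = −0.75 ln(1 − 0.25612) = −0.75 ln(0.74388)
  = −0.75 × (-0.295876) = 0.221907 substitutions/site.

0.222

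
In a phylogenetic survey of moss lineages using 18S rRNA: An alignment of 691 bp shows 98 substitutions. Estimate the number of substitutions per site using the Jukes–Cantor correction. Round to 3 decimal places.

0.157

p = 98/691 ≈ 0.141823.
d = −(3/4) ln(1 − 4p/3) = −0.75 ln(1 − 0.189097) = −0.75 ln(0.810903)
  = −0.75 × (-0.209607) = 0.157205 substitutions/site.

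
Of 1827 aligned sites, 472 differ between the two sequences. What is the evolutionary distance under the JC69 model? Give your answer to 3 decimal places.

0.317

p = 472/1827 ≈ 0.258347.
d = −(3/4) ln(1 − 4p/3) = −0.75 ln(1 − 0.344463) = −0.75 ln(0.655537)
  = −0.75 × (-0.422301) = 0.316726 substitutions/site.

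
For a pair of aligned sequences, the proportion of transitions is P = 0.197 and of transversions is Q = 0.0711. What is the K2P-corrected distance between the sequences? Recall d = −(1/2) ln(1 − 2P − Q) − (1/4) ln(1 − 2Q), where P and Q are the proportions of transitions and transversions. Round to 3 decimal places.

Under the Kimura two-parameter model, d = −½ ln(1 − 2P − Q) − ¼ ln(1 − 2Q).
1 − 2P − Q = 0.5349, giving −½ ln(0.5349) = 0.312838.
1 − 2Q = 0.8578, giving −¼ ln(0.8578) = 0.038346.
d = 0.312838 + 0.038346 = 0.351184.

0.351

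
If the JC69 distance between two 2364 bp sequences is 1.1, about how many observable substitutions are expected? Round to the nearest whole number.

Invert JC69: p = (3/4)(1 − e^(−4d/3)) = 0.75 × (1 − e^(-1.466667)) = 0.75 × (1 − 0.230693) = 0.576980.
Expected differing sites = pL ≈ 0.576980 × 2364 = 1363.98072 ≈ 1364.

1364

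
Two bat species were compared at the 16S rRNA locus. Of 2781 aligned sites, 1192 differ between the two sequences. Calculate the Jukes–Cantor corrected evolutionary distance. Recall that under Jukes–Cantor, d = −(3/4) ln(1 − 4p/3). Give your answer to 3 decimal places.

0.636

p = 1192/2781 ≈ 0.428623.
d = −(3/4) ln(1 − 4p/3) = −0.75 ln(1 − 0.571497) = −0.75 ln(0.428503)
  = −0.75 × (-0.847458) = 0.635594 substitutions/site.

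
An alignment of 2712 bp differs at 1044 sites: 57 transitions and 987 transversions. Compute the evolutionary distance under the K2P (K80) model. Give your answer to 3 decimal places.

0.586

P = 57/2712 ≈ 0.021018 and Q = 987/2712 ≈ 0.363938.
Under the Kimura two-parameter model, d = −½ ln(1 − 2P − Q) − ¼ ln(1 − 2Q).
1 − 2P − Q = 0.594026, giving −½ ln(0.594026) = 0.260416.
1 − 2Q = 0.272124, giving −¼ ln(0.272124) = 0.325374.
d = 0.260416 + 0.325374 = 0.585790.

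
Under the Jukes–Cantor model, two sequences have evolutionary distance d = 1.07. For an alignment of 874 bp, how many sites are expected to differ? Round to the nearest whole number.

Invert JC69: p = (3/4)(1 − e^(−4d/3)) = 0.75 × (1 − e^(-1.426667)) = 0.75 × (1 − 0.240108) = 0.569919.
Expected differing sites = pL ≈ 0.569919 × 874 = 498.109206 ≈ 498.

498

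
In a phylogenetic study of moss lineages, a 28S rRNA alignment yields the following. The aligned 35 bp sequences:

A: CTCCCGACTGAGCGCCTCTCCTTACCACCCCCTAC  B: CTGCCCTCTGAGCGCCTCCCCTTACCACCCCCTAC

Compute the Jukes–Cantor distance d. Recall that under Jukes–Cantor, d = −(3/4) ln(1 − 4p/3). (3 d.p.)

The sequences differ at 4 of 35 sites (3, 6, 7, 19), so p = 4/35 ≈ 0.114286.
d = −(3/4) ln(1 − 4p/3) = −0.75 ln(1 − 0.152381) = −0.75 ln(0.847619)
  = −0.75 × (-0.165324) = 0.123993 substitutions/site.

0.124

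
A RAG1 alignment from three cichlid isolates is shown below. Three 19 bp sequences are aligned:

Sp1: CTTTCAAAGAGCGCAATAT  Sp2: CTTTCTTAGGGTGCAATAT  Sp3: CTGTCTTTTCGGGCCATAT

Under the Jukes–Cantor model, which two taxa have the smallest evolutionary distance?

Sp1 and Sp2

Sp1–Sp2: 4/19 differ, p = 0.211, d = 0.247.
Sp1–Sp3: 8/19 differ, p = 0.421, d = 0.618.
Sp2–Sp3: 6/19 differ, p = 0.316, d = 0.410.
The smallest distance is between Sp1 and Sp2.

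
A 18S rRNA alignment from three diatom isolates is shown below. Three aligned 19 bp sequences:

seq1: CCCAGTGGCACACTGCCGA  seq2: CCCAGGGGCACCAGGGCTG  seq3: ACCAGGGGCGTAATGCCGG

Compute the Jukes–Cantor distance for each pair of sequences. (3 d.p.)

d(seq1,seq2) = 0.507, d(seq1,seq3) = 0.410, d(seq2,seq3) = 0.507

seq1–seq2: 7/19 sites differ → p ≈ 0.368421, d = −0.75 ln(1 − 0.491228) = 0.506816 ≈ 0.507.
seq1–seq3: 6/19 sites differ → p ≈ 0.315789, d = −0.75 ln(1 − 0.421052) = 0.409907 ≈ 0.410.
seq2–seq3: 7/19 sites differ → p ≈ 0.368421, d = −0.75 ln(1 − 0.491228) = 0.506816 ≈ 0.507.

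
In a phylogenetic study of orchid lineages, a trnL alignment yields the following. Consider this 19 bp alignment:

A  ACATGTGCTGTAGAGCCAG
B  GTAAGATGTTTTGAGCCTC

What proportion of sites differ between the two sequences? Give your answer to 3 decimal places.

The sequences differ at 10 of 19 positions (sites 1, 2, 4, 6, 7, 8, 10, 12, 18, 19).
p = 10/19 = 0.526315… ≈ 0.526 (to 3 d.p.).

0.526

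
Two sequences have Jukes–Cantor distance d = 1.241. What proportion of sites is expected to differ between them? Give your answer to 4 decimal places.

p = (3/4)(1 − e^(−4d/3)) = 0.75 × (1 − e^(-1.654667)) = 0.75 × (1 − 0.191156) = 0.606633.

0.6066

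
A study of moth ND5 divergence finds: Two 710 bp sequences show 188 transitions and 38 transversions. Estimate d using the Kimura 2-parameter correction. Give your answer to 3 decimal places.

P = 188/710 ≈ 0.264789 and Q = 38/710 ≈ 0.053521.
Under the Kimura two-parameter model, d = −½ ln(1 − 2P − Q) − ¼ ln(1 − 2Q).
1 − 2P − Q = 0.416901, giving −½ ln(0.416901) = 0.437453.
1 − 2Q = 0.892958, giving −¼ ln(0.892958) = 0.028304.
d = 0.437453 + 0.028304 = 0.465757.

0.466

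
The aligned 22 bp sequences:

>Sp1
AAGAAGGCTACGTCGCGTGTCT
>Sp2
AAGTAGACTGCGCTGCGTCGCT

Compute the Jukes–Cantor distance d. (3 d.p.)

The sequences differ at 7 of 22 sites (4, 7, 10, 13, 14, 19, 20), so p = 7/22 ≈ 0.318182.
d = −(3/4) ln(1 − 4p/3) = −0.75 ln(1 − 0.424243) = −0.75 ln(0.575757)
  = −0.75 × (-0.552070) = 0.414053 substitutions/site.

0.414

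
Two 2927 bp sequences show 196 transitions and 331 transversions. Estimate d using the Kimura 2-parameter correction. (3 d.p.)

P = 196/2927 ≈ 0.066963 and Q = 331/2927 ≈ 0.113085.
Under the Kimura two-parameter model, d = −½ ln(1 − 2P − Q) − ¼ ln(1 − 2Q).
1 − 2P − Q = 0.752989, giving −½ ln(0.752989) = 0.141852.
1 − 2Q = 0.77383, giving −¼ ln(0.77383) = 0.064101.
d = 0.141852 + 0.064101 = 0.205953.

0.206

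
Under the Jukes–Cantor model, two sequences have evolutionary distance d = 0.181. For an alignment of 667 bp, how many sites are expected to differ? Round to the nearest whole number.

107

Invert JC69: p = (3/4)(1 − e^(−4d/3)) = 0.75 × (1 − e^(-0.241333)) = 0.75 × (1 − 0.785580) = 0.160815.
Expected differing sites = pL ≈ 0.160815 × 667 = 107.263605 ≈ 107.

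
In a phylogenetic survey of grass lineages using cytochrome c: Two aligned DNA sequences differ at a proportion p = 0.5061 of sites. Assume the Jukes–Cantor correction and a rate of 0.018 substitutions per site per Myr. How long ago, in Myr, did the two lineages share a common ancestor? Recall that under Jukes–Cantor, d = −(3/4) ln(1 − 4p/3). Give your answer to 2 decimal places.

23.40

d = −(3/4) ln(1 − 4p/3) = −0.75 ln(1 − 0.6748) = −0.75 ln(0.3252)
  = −0.75 × (-1.123315) = 0.842486 substitutions/site.
Under a molecular clock d = 2μt, so t = d/(2μ) = 0.842486 / (2 × 0.018) = 23.40 Myr.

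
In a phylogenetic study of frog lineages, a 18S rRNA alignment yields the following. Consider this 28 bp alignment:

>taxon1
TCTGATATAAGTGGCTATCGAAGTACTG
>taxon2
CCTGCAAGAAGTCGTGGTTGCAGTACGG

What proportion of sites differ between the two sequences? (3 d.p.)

0.393

The sequences differ at 11 of 28 positions.
p = 11/28 = 0.392857… ≈ 0.393 (to 3 d.p.).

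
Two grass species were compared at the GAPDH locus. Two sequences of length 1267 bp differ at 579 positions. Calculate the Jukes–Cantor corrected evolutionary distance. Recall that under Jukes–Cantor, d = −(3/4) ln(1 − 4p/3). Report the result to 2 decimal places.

0.70

p = 579/1267 ≈ 0.456985.
d = −(3/4) ln(1 − 4p/3) = −0.75 ln(1 − 0.609313) = −0.75 ln(0.390687)
  = −0.75 × (-0.939849) = 0.704887 substitutions/site.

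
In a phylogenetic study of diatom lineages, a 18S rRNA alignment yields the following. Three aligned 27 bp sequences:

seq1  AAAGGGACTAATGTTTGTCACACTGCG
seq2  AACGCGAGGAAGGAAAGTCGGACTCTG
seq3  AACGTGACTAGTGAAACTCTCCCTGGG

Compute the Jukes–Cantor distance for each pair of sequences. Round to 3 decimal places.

seq1–seq2: 12/27 sites differ → p ≈ 0.444444, d = −0.75 ln(1 − 0.592592) = 0.673455 ≈ 0.673.
seq1–seq3: 10/27 sites differ → p ≈ 0.37037, d = −0.75 ln(1 − 0.493827) = 0.510658 ≈ 0.511.
seq2–seq3: 11/27 sites differ → p ≈ 0.407407, d = −0.75 ln(1 − 0.543209) = 0.587647 ≈ 0.588.

d(seq1,seq2) = 0.673, d(seq1,seq3) = 0.511, d(seq2,seq3) = 0.588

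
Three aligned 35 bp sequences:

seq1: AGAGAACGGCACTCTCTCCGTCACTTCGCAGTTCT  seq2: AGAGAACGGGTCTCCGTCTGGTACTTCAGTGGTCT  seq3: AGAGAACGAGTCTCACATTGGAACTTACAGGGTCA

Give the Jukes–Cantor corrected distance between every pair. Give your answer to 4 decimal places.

seq1–seq2: 11/35 sites differ → p ≈ 0.314286, d = −0.75 ln(1 − 0.419048) = 0.407315 ≈ 0.4073.
seq1–seq3: 15/35 sites differ → p ≈ 0.428571, d = −0.75 ln(1 − 0.571428) = 0.635472 ≈ 0.6355.
seq2–seq3: 11/35 sites differ → p ≈ 0.314286, d = −0.75 ln(1 − 0.419048) = 0.407315 ≈ 0.4073.

d(seq1,seq2) = 0.4073, d(seq1,seq3) = 0.6355, d(seq2,seq3) = 0.4073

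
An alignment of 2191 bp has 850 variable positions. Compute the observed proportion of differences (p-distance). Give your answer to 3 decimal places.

p = 850/2191 = 0.387950… ≈ 0.388 (to 3 d.p.).

0.388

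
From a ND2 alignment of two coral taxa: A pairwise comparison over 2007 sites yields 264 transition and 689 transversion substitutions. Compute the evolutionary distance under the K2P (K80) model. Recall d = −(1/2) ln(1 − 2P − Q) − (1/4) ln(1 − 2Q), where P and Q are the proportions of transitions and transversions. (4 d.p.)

P = 264/2007 ≈ 0.13154 and Q = 689/2007 ≈ 0.343298.
Under the Kimura two-parameter model, d = −½ ln(1 − 2P − Q) − ¼ ln(1 − 2Q).
1 − 2P − Q = 0.393622, giving −½ ln(0.393622) = 0.466182.
1 − 2Q = 0.313404, giving −¼ ln(0.313404) = 0.290066.
d = 0.466182 + 0.290066 = 0.756248.

0.7562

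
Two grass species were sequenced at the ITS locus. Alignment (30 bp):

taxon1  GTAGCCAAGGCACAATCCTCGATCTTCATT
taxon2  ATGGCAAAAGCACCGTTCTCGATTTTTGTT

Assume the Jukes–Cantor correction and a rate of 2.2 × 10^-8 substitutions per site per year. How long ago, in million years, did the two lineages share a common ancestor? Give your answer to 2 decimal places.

The sequences differ at 10 of 30 sites (1, 3, 6, 9, 14, 15, 17, 24, 27, 28), so p = 10/30 ≈ 0.333333.
d = −(3/4) ln(1 − 4p/3) = −0.75 ln(1 − 0.444444) = −0.75 ln(0.555556)
  = −0.75 × (-0.587786) = 0.440840 substitutions/site.
Under a molecular clock d = 2μt, so t = d/(2μ) = 0.440840 / (2 × 2.2 × 10^-8) = 10.02 million years.

10.02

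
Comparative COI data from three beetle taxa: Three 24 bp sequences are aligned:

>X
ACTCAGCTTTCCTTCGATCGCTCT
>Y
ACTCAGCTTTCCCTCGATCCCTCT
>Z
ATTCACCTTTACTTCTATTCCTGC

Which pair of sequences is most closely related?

X–Y: 2/24 differ, p = 0.083, d = 0.088.
X–Z: 8/24 differ, p = 0.333, d = 0.441.
Y–Z: 8/24 differ, p = 0.333, d = 0.441.
The smallest distance is between X and Y.

X and Y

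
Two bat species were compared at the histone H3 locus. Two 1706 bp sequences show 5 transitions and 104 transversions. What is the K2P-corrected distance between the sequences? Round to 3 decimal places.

P = 5/1706 ≈ 0.002931 and Q = 104/1706 ≈ 0.060961.
Under the Kimura two-parameter model, d = −½ ln(1 − 2P − Q) − ¼ ln(1 − 2Q).
1 − 2P − Q = 0.933177, giving −½ ln(0.933177) = 0.034580.
1 − 2Q = 0.878078, giving −¼ ln(0.878078) = 0.032505.
d = 0.034580 + 0.032505 = 0.067085.

0.067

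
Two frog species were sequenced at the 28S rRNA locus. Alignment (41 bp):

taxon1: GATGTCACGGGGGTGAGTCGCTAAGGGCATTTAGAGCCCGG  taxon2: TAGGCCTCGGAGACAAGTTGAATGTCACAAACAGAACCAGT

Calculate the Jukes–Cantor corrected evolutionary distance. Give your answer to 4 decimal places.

The sequences differ at 22 of 41 sites, so p = 22/41 ≈ 0.536585.
d = −(3/4) ln(1 − 4p/3) = −0.75 ln(1 − 0.715447) = −0.75 ln(0.284553)
  = −0.75 × (-1.256836) = 0.942627 substitutions/site.

0.9426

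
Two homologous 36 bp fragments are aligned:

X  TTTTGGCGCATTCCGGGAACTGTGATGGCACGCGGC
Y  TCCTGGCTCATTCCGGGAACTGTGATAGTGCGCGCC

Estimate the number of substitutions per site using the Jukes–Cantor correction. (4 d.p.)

0.2251

The sequences differ at 7 of 36 sites (2, 3, 8, 27, 29, 30, 35), so p = 7/36 ≈ 0.194444.
d = −(3/4) ln(1 − 4p/3) = −0.75 ln(1 − 0.259259) = −0.75 ln(0.740741)
  = −0.75 × (-0.300104) = 0.225078 substitutions/site.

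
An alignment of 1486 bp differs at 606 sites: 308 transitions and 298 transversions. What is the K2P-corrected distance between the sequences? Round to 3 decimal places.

0.606

P = 308/1486 ≈ 0.207268 and Q = 298/1486 ≈ 0.200538.
Under the Kimura two-parameter model, d = −½ ln(1 − 2P − Q) − ¼ ln(1 − 2Q).
1 − 2P − Q = 0.384926, giving −½ ln(0.384926) = 0.477352.
1 − 2Q = 0.598924, giving −¼ ln(0.598924) = 0.128155.
d = 0.477352 + 0.128155 = 0.605507.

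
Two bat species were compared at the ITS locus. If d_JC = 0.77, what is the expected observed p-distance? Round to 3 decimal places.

0.481

p = (3/4)(1 − e^(−4d/3)) = 0.75 × (1 − e^(-1.026667)) = 0.75 × (1 − 0.358199) = 0.481351.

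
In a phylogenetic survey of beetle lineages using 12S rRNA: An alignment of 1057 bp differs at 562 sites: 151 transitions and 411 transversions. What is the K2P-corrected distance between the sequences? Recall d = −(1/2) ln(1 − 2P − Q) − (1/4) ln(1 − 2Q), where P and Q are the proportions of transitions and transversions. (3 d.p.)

0.937

P = 151/1057 ≈ 0.142857 and Q = 411/1057 ≈ 0.388836.
Under the Kimura two-parameter model, d = −½ ln(1 − 2P − Q) − ¼ ln(1 − 2Q).
1 − 2P − Q = 0.32545, giving −½ ln(0.32545) = 0.561273.
1 − 2Q = 0.222328, giving −¼ ln(0.222328) = 0.375900.
d = 0.561273 + 0.375900 = 0.937173.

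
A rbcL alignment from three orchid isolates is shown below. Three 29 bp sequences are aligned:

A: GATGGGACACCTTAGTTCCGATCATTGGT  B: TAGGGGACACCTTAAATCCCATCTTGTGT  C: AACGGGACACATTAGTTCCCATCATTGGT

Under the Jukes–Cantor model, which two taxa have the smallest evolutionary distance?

A and C

A–B: 8/29 differ, p = 0.276, d = 0.344.
A–C: 4/29 differ, p = 0.138, d = 0.152.
B–C: 8/29 differ, p = 0.276, d = 0.344.
The smallest distance is between A and C.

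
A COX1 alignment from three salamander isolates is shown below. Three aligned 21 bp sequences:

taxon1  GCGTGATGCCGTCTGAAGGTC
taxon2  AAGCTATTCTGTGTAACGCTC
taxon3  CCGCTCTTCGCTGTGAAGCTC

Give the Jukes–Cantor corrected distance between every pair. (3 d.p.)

taxon1–taxon2: 10/21 sites differ → p ≈ 0.47619, d = −0.75 ln(1 − 0.63492) = 0.755729 ≈ 0.756.
taxon1–taxon3: 9/21 sites differ → p ≈ 0.428571, d = −0.75 ln(1 − 0.571428) = 0.635472 ≈ 0.635.
taxon2–taxon3: 7/21 sites differ → p ≈ 0.333333, d = −0.75 ln(1 − 0.444444) = 0.440839 ≈ 0.441.

d(taxon1,taxon2) = 0.756, d(taxon1,taxon3) = 0.635, d(taxon2,taxon3) = 0.441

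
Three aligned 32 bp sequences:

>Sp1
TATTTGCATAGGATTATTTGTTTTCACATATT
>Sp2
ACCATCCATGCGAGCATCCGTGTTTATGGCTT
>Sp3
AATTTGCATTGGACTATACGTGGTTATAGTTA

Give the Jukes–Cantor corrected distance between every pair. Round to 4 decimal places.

Sp1–Sp2: 17/32 sites differ → p = 0.53125, d = −0.75 ln(1 − 0.708333) = 0.924107 ≈ 0.9241.
Sp1–Sp3: 12/32 sites differ → p = 0.375, d = −0.75 ln(1 − 0.5) = 0.519860 ≈ 0.5199.
Sp2–Sp3: 13/32 sites differ → p = 0.40625, d = −0.75 ln(1 − 0.541667) = 0.585119 ≈ 0.5851.

d(Sp1,Sp2) = 0.9241, d(Sp1,Sp3) = 0.5199, d(Sp2,Sp3) = 0.5851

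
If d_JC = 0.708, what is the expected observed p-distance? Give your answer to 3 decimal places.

p = (3/4)(1 − e^(−4d/3)) = 0.75 × (1 − e^(-0.944)) = 0.75 × (1 − 0.389068) = 0.458199.

0.458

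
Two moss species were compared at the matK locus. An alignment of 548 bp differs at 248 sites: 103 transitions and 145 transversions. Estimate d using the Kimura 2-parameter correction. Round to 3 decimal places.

P = 103/548 ≈ 0.187956 and Q = 145/548 ≈ 0.264599.
Under the Kimura two-parameter model, d = −½ ln(1 − 2P − Q) − ¼ ln(1 − 2Q).
1 − 2P − Q = 0.359489, giving −½ ln(0.359489) = 0.511536.
1 − 2Q = 0.470802, giving −¼ ln(0.470802) = 0.188329.
d = 0.511536 + 0.188329 = 0.699865.

0.700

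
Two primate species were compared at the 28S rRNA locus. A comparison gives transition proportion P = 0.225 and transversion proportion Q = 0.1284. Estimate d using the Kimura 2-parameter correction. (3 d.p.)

0.506

Under the Kimura two-parameter model, d = −½ ln(1 − 2P − Q) − ¼ ln(1 − 2Q).
1 − 2P − Q = 0.4216, giving −½ ln(0.4216) = 0.431849.
1 − 2Q = 0.7432, giving −¼ ln(0.7432) = 0.074198.
d = 0.431849 + 0.074198 = 0.506047.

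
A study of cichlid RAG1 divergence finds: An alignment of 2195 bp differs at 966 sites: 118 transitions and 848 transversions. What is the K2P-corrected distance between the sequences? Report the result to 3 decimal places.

P = 118/2195 ≈ 0.053759 and Q = 848/2195 ≈ 0.386333.
Under the Kimura two-parameter model, d = −½ ln(1 − 2P − Q) − ¼ ln(1 − 2Q).
1 − 2P − Q = 0.506149, giving −½ ln(0.506149) = 0.340462.
1 − 2Q = 0.227334, giving −¼ ln(0.227334) = 0.370334.
d = 0.340462 + 0.370334 = 0.710796.

0.711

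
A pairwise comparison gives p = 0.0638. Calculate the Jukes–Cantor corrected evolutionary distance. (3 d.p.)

0.067

d = −(3/4) ln(1 − 4p/3) = −0.75 ln(1 − 0.085067) = −0.75 ln(0.914933)
  = −0.75 × (-0.088904) = 0.066678 substitutions/site.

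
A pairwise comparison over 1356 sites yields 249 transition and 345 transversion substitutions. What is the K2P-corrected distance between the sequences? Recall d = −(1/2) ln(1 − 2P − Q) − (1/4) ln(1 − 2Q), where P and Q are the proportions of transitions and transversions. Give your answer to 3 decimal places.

0.664

P = 249/1356 ≈ 0.183628 and Q = 345/1356 ≈ 0.254425.
Under the Kimura two-parameter model, d = −½ ln(1 − 2P − Q) − ¼ ln(1 − 2Q).
1 − 2P − Q = 0.378319, giving −½ ln(0.378319) = 0.486009.
1 − 2Q = 0.49115, giving −¼ ln(0.49115) = 0.177751.
d = 0.486009 + 0.177751 = 0.663760.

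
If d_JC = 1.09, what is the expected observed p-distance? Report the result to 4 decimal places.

p = (3/4)(1 − e^(−4d/3)) = 0.75 × (1 − e^(-1.453333)) = 0.75 × (1 − 0.233790) = 0.574658.

0.5747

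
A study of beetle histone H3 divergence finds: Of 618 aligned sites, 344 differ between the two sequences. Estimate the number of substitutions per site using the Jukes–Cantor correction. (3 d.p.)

1.017

p = 344/618 ≈ 0.556634.
d = −(3/4) ln(1 − 4p/3) = −0.75 ln(1 − 0.742179) = −0.75 ln(0.257821)
  = −0.75 × (-1.355490) = 1.016618 substitutions/site.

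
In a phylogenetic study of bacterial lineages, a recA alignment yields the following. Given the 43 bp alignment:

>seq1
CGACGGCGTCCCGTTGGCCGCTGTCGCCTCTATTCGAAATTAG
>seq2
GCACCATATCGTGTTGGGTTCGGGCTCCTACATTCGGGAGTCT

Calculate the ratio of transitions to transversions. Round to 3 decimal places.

0.615

Transitions are A↔G and C↔T; transversions are all other mismatches.
Transitions: 8. Transversions: 13.
R = 8/13 = 0.615384… ≈ 0.615 (to 3 d.p.).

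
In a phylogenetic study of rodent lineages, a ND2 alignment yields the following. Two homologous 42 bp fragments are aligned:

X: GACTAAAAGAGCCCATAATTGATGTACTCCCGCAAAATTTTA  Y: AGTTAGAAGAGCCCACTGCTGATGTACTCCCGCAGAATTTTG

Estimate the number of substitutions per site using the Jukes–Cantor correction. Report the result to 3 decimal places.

0.286

The sequences differ at 10 of 42 sites (1, 2, 3, 6, 16, 17, 18, 19, 35, 42), so p = 10/42 ≈ 0.238095.
d = −(3/4) ln(1 − 4p/3) = −0.75 ln(1 − 0.31746) = −0.75 ln(0.68254)
  = −0.75 × (-0.381934) = 0.286451 substitutions/site.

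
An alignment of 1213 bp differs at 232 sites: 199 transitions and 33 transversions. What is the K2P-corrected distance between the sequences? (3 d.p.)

0.233

P = 199/1213 ≈ 0.164056 and Q = 33/1213 ≈ 0.027205.
Under the Kimura two-parameter model, d = −½ ln(1 − 2P − Q) − ¼ ln(1 − 2Q).
1 − 2P − Q = 0.644683, giving −½ ln(0.644683) = 0.219498.
1 − 2Q = 0.94559, giving −¼ ln(0.94559) = 0.013987.
d = 0.219498 + 0.013987 = 0.233485.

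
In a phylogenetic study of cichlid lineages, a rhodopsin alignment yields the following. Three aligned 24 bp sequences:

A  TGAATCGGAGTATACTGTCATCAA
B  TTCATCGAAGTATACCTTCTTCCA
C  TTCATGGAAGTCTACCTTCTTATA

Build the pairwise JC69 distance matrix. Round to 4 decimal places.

A–B: 7/24 sites differ → p ≈ 0.291667, d = −0.75 ln(1 − 0.388889) = 0.369358 ≈ 0.3694.
A–C: 10/24 sites differ → p ≈ 0.416667, d = −0.75 ln(1 − 0.555556) = 0.608198 ≈ 0.6082.
B–C: 4/24 sites differ → p ≈ 0.166667, d = −0.75 ln(1 − 0.222223) = 0.188487 ≈ 0.1885.

d(A,B) = 0.3694, d(A,C) = 0.6082, d(B,C) = 0.1885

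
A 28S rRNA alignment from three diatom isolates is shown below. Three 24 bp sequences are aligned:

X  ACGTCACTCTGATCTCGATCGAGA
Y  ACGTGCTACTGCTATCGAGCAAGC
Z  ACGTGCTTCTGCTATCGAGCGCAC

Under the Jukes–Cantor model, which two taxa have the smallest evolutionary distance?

Y and Z

X–Y: 9/24 differ, p = 0.375, d = 0.520.
X–Z: 9/24 differ, p = 0.375, d = 0.520.
Y–Z: 4/24 differ, p = 0.167, d = 0.188.
The smallest distance is between Y and Z.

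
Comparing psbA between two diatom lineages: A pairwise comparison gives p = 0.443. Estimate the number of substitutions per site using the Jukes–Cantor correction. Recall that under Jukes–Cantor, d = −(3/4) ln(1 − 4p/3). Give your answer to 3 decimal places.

d = −(3/4) ln(1 − 4p/3) = −0.75 ln(1 − 0.590667) = −0.75 ln(0.409333)
  = −0.75 × (-0.893226) = 0.669920 substitutions/site.

0.670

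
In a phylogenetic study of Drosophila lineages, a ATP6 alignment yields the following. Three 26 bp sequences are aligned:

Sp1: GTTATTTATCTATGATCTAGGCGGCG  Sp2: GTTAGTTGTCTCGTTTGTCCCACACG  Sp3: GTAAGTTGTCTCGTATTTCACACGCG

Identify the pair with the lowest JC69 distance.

Sp1–Sp2: 13/26 differ, p = 0.500, d = 0.824.
Sp1–Sp3: 12/26 differ, p = 0.462, d = 0.717.
Sp2–Sp3: 5/26 differ, p = 0.192, d = 0.222.
The smallest distance is between Sp2 and Sp3.

Sp2 and Sp3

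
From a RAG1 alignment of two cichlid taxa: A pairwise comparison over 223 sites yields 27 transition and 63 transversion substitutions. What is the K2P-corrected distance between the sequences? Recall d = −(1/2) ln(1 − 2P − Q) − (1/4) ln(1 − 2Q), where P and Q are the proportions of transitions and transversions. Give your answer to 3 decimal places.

P = 27/223 ≈ 0.121076 and Q = 63/223 ≈ 0.282511.
Under the Kimura two-parameter model, d = −½ ln(1 − 2P − Q) − ¼ ln(1 − 2Q).
1 − 2P − Q = 0.475337, giving −½ ln(0.475337) = 0.371866.
1 − 2Q = 0.434978, giving −¼ ln(0.434978) = 0.208115.
d = 0.371866 + 0.208115 = 0.579981.

0.580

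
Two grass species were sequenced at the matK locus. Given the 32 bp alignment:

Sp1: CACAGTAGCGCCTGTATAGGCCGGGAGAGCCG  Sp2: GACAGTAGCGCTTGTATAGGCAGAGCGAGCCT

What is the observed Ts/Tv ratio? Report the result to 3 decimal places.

0.500

Transitions are A↔G and C↔T; transversions are all other mismatches.
Transitions: 2. Transversions: 4.
R = 2/4 = 0.500.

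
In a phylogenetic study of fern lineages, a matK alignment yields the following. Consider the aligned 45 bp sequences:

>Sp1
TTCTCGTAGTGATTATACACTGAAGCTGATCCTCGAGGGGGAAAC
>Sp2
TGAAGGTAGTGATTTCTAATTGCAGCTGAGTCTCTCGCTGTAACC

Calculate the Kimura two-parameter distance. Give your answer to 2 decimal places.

Of 45 sites, 3 differences are transitions and 15 are transversions, so P = 3/45 ≈ 0.066667 and Q = 15/45 ≈ 0.333333.
Under the Kimura two-parameter model, d = −½ ln(1 − 2P − Q) − ¼ ln(1 − 2Q).
1 − 2P − Q = 0.533333, giving −½ ln(0.533333) = 0.314305.
1 − 2Q = 0.333334, giving −¼ ln(0.333334) = 0.274653.
d = 0.314305 + 0.274653 = 0.588958.

0.59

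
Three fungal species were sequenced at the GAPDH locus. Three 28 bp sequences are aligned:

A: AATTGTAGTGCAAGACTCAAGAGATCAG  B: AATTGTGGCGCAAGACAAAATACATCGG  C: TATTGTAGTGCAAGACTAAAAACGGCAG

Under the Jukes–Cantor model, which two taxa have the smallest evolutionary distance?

A–B: 7/28 differ, p = 0.250, d = 0.304.
A–C: 6/28 differ, p = 0.214, d = 0.252.
B–C: 8/28 differ, p = 0.286, d = 0.360.
The smallest distance is between A and C.

A and C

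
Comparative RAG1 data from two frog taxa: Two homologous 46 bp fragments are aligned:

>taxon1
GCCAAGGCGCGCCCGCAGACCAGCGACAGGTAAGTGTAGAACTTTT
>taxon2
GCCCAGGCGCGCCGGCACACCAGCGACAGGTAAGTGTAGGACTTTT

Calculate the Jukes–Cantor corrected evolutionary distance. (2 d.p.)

0.09

The sequences differ at 4 of 46 sites (4, 14, 18, 40), so p = 4/46 ≈ 0.086957.
d = −(3/4) ln(1 − 4p/3) = −0.75 ln(1 − 0.115943) = −0.75 ln(0.884057)
  = −0.75 × (-0.123234) = 0.092426 substitutions/site.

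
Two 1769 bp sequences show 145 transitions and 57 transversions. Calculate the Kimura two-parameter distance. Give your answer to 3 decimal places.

P = 145/1769 ≈ 0.081967 and Q = 57/1769 ≈ 0.032222.
Under the Kimura two-parameter model, d = −½ ln(1 − 2P − Q) − ¼ ln(1 − 2Q).
1 − 2P − Q = 0.803844, giving −½ ln(0.803844) = 0.109175.
1 − 2Q = 0.935556, giving −¼ ln(0.935556) = 0.016654.
d = 0.109175 + 0.016654 = 0.125829.

0.126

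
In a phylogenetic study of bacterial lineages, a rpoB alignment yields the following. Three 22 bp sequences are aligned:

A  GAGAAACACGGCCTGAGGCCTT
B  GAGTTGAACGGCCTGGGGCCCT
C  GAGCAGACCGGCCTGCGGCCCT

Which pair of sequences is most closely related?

A–B: 6/22 differ, p = 0.273, d = 0.339.
A–C: 6/22 differ, p = 0.273, d = 0.339.
B–C: 4/22 differ, p = 0.182, d = 0.208.
The smallest distance is between B and C.

B and C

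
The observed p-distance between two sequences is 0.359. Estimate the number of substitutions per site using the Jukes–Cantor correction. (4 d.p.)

0.4885

d = −(3/4) ln(1 − 4p/3) = −0.75 ln(1 − 0.478667) = −0.75 ln(0.521333)
  = −0.75 × (-0.651366) = 0.488525 substitutions/site.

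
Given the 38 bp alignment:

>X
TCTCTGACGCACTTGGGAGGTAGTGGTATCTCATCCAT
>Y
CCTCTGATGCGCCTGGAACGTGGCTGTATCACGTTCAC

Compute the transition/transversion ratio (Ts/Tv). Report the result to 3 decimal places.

Transitions are A↔G and C↔T; transversions are all other mismatches.
Transitions: 10. Transversions: 3.
R = 10/3 = 3.333333… ≈ 3.333 (to 3 d.p.).

3.333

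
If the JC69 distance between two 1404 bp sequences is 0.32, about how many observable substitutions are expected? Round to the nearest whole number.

366

Invert JC69: p = (3/4)(1 − e^(−4d/3)) = 0.75 × (1 − e^(-0.426667)) = 0.75 × (1 − 0.652681) = 0.260489.
Expected differing sites = pL ≈ 0.260489 × 1404 = 365.726556 ≈ 366.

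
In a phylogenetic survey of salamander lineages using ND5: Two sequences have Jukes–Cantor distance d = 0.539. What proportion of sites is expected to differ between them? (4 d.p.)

p = (3/4)(1 − e^(−4d/3)) = 0.75 × (1 − e^(-0.718667)) = 0.75 × (1 − 0.487402) = 0.384449.

0.3844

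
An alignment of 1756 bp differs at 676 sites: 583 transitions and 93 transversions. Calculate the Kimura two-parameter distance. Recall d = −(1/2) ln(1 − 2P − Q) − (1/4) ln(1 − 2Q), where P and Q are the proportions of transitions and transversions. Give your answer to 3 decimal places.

0.659

P = 583/1756 ≈ 0.332005 and Q = 93/1756 ≈ 0.052961.
Under the Kimura two-parameter model, d = −½ ln(1 − 2P − Q) − ¼ ln(1 − 2Q).
1 − 2P − Q = 0.283029, giving −½ ln(0.283029) = 0.631103.
1 − 2Q = 0.894078, giving −¼ ln(0.894078) = 0.027991.
d = 0.631103 + 0.027991 = 0.659094.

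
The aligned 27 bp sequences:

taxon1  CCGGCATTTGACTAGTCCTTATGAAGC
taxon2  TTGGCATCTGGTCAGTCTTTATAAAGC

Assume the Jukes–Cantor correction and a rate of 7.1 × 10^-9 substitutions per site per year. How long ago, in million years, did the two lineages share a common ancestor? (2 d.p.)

The sequences differ at 8 of 27 sites (1, 2, 8, 11, 12, 13, 18, 23), so p = 8/27 ≈ 0.296296.
d = −(3/4) ln(1 − 4p/3) = −0.75 ln(1 − 0.395061) = −0.75 ln(0.604939)
  = −0.75 × (-0.502628) = 0.376971 substitutions/site.
Under a molecular clock d = 2μt, so t = d/(2μ) = 0.376971 / (2 × 7.1 × 10^-9) = 26.55 million years.

26.55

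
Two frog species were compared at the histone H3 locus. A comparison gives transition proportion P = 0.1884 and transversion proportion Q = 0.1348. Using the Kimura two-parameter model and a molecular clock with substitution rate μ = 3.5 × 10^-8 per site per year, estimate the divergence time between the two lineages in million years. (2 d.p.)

6.24

Under the Kimura two-parameter model, d = −½ ln(1 − 2P − Q) − ¼ ln(1 − 2Q).
1 − 2P − Q = 0.4884, giving −½ ln(0.4884) = 0.358310.
1 − 2Q = 0.7304, giving −¼ ln(0.7304) = 0.078541.
d = 0.358310 + 0.078541 = 0.436851.
Under a molecular clock d = 2μt, so t = d/(2μ) = 0.436851 / (2 × 3.5 × 10^-8) = 6.24 million years.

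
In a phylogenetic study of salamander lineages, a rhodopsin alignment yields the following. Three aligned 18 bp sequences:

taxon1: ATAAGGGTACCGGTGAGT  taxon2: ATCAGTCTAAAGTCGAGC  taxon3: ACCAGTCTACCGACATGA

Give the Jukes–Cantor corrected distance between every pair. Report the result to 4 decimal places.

taxon1–taxon2: 8/18 sites differ → p ≈ 0.444444, d = −0.75 ln(1 − 0.592592) = 0.673455 ≈ 0.6735.
taxon1–taxon3: 9/18 sites differ → p = 0.5, d = −0.75 ln(1 − 0.666667) = 0.823960 ≈ 0.8240.
taxon2–taxon3: 7/18 sites differ → p ≈ 0.388889, d = −0.75 ln(1 − 0.518519) = 0.548166 ≈ 0.5482.

d(taxon1,taxon2) = 0.6735, d(taxon1,taxon3) = 0.8240, d(taxon2,taxon3) = 0.5482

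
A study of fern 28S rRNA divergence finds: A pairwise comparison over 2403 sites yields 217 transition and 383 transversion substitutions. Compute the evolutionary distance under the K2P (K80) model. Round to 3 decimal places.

0.304

P = 217/2403 ≈ 0.090304 and Q = 383/2403 ≈ 0.159384.
Under the Kimura two-parameter model, d = −½ ln(1 − 2P − Q) − ¼ ln(1 − 2Q).
1 − 2P − Q = 0.660008, giving −½ ln(0.660008) = 0.207752.
1 − 2Q = 0.681232, giving −¼ ln(0.681232) = 0.095963.
d = 0.207752 + 0.095963 = 0.303715.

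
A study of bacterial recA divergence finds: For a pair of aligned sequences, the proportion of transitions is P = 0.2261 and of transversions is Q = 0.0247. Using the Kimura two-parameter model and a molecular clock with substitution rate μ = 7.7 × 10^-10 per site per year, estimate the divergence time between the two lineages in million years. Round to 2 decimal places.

218.61

Under the Kimura two-parameter model, d = −½ ln(1 − 2P − Q) − ¼ ln(1 − 2Q).
1 − 2P − Q = 0.5231, giving −½ ln(0.5231) = 0.323991.
1 − 2Q = 0.9506, giving −¼ ln(0.9506) = 0.012665.
d = 0.323991 + 0.012665 = 0.336656.
Under a molecular clock d = 2μt, so t = d/(2μ) = 0.336656 / (2 × 7.7 × 10^-10) = 218.61 million years.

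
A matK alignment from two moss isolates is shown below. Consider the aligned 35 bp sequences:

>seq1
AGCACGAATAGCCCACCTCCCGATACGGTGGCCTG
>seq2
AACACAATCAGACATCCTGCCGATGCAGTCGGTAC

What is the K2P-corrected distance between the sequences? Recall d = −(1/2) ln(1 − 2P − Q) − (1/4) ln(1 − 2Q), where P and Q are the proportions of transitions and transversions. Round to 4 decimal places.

Of 35 sites, 6 differences are transitions and 9 are transversions, so P = 6/35 ≈ 0.171429 and Q = 9/35 ≈ 0.257143.
Under the Kimura two-parameter model, d = −½ ln(1 − 2P − Q) − ¼ ln(1 − 2Q).
1 − 2P − Q = 0.399999, giving −½ ln(0.399999) = 0.458147.
1 − 2Q = 0.485714, giving −¼ ln(0.485714) = 0.180534.
d = 0.458147 + 0.180534 = 0.638681.

0.6387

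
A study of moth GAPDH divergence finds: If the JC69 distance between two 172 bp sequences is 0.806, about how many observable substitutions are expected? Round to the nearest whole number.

85

Invert JC69: p = (3/4)(1 − e^(−4d/3)) = 0.75 × (1 − e^(-1.074667)) = 0.75 × (1 − 0.341411) = 0.493942.
Expected differing sites = pL ≈ 0.493942 × 172 = 84.958024 ≈ 85.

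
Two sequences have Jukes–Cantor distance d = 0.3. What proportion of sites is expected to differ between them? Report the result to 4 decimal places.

0.2473

p = (3/4)(1 − e^(−4d/3)) = 0.75 × (1 − e^(-0.4)) = 0.75 × (1 − 0.670320) = 0.247260.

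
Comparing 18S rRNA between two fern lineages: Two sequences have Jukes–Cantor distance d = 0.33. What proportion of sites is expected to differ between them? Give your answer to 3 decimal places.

0.267

p = (3/4)(1 − e^(−4d/3)) = 0.75 × (1 − e^(-0.44)) = 0.75 × (1 − 0.644036) = 0.266973.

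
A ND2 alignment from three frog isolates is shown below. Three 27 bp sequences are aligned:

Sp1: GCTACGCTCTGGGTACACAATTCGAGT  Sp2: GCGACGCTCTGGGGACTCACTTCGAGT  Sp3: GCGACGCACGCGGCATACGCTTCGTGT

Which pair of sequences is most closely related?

Sp1–Sp2: 4/27 differ, p = 0.148, d = 0.165.
Sp1–Sp3: 9/27 differ, p = 0.333, d = 0.441.
Sp2–Sp3: 8/27 differ, p = 0.296, d = 0.377.
The smallest distance is between Sp1 and Sp2.

Sp1 and Sp2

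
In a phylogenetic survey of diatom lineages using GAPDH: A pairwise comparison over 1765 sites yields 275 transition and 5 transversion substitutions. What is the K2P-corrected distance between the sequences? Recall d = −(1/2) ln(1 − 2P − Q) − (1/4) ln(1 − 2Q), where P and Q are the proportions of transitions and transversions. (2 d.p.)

0.19

P = 275/1765 ≈ 0.155807 and Q = 5/1765 ≈ 0.002833.
Under the Kimura two-parameter model, d = −½ ln(1 − 2P − Q) − ¼ ln(1 − 2Q).
1 − 2P − Q = 0.685553, giving −½ ln(0.685553) = 0.188765.
1 − 2Q = 0.994334, giving −¼ ln(0.994334) = 0.001421.
d = 0.188765 + 0.001421 = 0.190186.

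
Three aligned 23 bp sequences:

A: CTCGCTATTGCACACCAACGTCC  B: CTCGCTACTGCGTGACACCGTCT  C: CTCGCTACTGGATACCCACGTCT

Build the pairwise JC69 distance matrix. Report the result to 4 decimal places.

A–B: 7/23 sites differ → p ≈ 0.304348, d = −0.75 ln(1 − 0.405797) = 0.390401 ≈ 0.3904.
A–C: 5/23 sites differ → p ≈ 0.217391, d = −0.75 ln(1 − 0.289855) = 0.256715 ≈ 0.2567.
B–C: 6/23 sites differ → p ≈ 0.26087, d = −0.75 ln(1 − 0.347827) = 0.320584 ≈ 0.3206.

d(A,B) = 0.3904, d(A,C) = 0.2567, d(B,C) = 0.3206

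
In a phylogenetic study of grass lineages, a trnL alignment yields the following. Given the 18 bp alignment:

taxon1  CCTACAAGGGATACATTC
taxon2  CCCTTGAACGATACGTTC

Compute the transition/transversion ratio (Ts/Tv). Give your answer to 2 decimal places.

Transitions are A↔G and C↔T; transversions are all other mismatches.
Transitions: 5. Transversions: 2.
R = 5/2 = 2.50.

2.50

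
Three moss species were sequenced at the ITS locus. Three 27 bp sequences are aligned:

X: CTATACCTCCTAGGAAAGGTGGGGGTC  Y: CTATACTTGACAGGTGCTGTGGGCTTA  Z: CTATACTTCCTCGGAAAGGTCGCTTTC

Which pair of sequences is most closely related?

X–Y: 11/27 differ, p = 0.407, d = 0.588.
X–Z: 6/27 differ, p = 0.222, d = 0.264.
Y–Z: 12/27 differ, p = 0.444, d = 0.673.
The smallest distance is between X and Z.

X and Z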